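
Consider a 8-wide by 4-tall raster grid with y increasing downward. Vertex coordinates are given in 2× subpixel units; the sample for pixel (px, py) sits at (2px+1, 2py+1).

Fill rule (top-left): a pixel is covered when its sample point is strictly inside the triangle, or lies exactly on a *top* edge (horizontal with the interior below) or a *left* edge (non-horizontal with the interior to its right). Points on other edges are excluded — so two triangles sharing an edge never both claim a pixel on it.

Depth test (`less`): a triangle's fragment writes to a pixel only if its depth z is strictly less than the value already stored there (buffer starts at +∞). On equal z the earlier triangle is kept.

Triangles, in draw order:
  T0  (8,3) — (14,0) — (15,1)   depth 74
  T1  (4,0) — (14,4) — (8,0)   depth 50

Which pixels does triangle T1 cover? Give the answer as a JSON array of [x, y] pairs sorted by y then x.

T0:
  2·area = 9
  edge (8, 3)→(14, 0): d=(6,-3) top-left  bias=+0
  edge (14, 0)→(15, 1): d=(1,1) right/bottom  bias=-1
  edge (15, 1)→(8, 3): d=(-7,2) right/bottom  bias=-1
    (6,0)@(13, 1): e=[3,2,4] → █
    (7,0)@(15, 1): e=[9,0,0] → ·  [on edge]
    (6,1)@(13, 3): e=[15,4,-10] → ·
    (0,2)@(1, 5): e=[-9,18,0] → ·  [on edge]
  covered (1 px):
    · · · · · · █ ·
    · · · · · · · ·
    · · · · · · · ·
    · · · · · · · ·
T1:
  2·area = 16  (B↔C swapped to make it positive)
  edge (4, 0)→(8, 0): d=(4,0) top-left  bias=+0
  edge (8, 0)→(14, 4): d=(6,4) right/bottom  bias=-1
  edge (14, 4)→(4, 0): d=(-10,-4) top-left  bias=+0
    (3,0)@(7, 1): e=[4,10,2] → █
    (4,0)@(9, 1): e=[4,2,10] → █
    (5,0)@(11, 1): e=[4,-6,18] → ·
    (3,1)@(7, 3): e=[12,22,-18] → ·
    (4,1)@(9, 3): e=[12,14,-10] → ·
  covered (2 px):
    · · · █ █ · · ·
    · · · · · · · ·
    · · · · · · · ·
    · · · · · · · ·

Result: [[3,0],[4,0]]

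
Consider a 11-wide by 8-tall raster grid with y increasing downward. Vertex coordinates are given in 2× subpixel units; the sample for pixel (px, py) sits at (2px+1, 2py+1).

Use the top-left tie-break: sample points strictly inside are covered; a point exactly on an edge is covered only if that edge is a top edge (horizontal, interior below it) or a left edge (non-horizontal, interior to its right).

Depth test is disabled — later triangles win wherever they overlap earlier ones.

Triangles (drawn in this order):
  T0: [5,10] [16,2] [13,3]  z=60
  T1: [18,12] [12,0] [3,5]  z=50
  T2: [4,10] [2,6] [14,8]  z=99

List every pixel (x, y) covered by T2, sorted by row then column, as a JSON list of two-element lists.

T0:
  2·area = 13  (B↔C swapped to make it positive)
  edge (5, 10)→(13, 3): d=(8,-7) top-left  bias=+0
  edge (13, 3)→(16, 2): d=(3,-1) top-left  bias=+0
  edge (16, 2)→(5, 10): d=(-11,8) right/bottom  bias=-1
    (9,0)@(19, 1): e=[26,0,-13] → ·  [on edge]
    (6,1)@(13, 3): e=[0,0,13] → █  [on edge]
    (7,1)@(15, 3): e=[14,2,-3] → ·
    (3,2)@(7, 5): e=[-26,0,39] → ·  [on edge]
    (5,2)@(11, 5): e=[2,4,7] → █
    (6,2)@(13, 5): e=[16,6,-9] → ·
    (0,3)@(1, 7): e=[-52,0,65] → ·  [on edge]
    (4,3)@(9, 7): e=[4,8,1] → █
    (5,3)@(11, 7): e=[18,10,-15] → ·
    (4,4)@(9, 9): e=[20,14,-21] → ·
  covered (3 px):
    · · · · · · · · · · ·
    · · · · · · █ · · · ·
    · · · · · █ · · · · ·
    · · · · █ · · · · · ·
    · · · · · · · · · · ·
    · · · · · · · · · · ·
    · · · · · · · · · · ·
    · · · · · · · · · · ·
T1:
  2·area = 138  (B↔C swapped to make it positive)
  edge (18, 12)→(3, 5): d=(-15,-7) top-left  bias=+0
  edge (3, 5)→(12, 0): d=(9,-5) top-left  bias=+0
  edge (12, 0)→(18, 12): d=(6,12) right/bottom  bias=-1
    (5,0)@(11, 1): e=[116,4,18] → █
    (6,0)@(13, 1): e=[130,14,-6] → ·
    (3,1)@(7, 3): e=[58,2,78] → █
    (4,1)@(9, 3): e=[72,12,54] → █
    (6,1)@(13, 3): e=[100,32,6] → █
    (7,1)@(15, 3): e=[114,42,-18] → ·
    (1,2)@(3, 5): e=[0,0,138] → █  [on edge]
    (2,2)@(5, 5): e=[14,10,114] → █
    (7,2)@(15, 5): e=[84,60,-6] → ·
    (1,3)@(3, 7): e=[-30,18,150] → ·
    (2,3)@(5, 7): e=[-16,28,126] → ·
    (3,3)@(7, 7): e=[-2,38,102] → ·
  covered (18 px):
    · · · · · █ · · · · ·
    · · · █ █ █ █ · · · ·
    · █ █ █ █ █ █ · · · ·
    · · · · █ █ █ █ · · ·
    · · · · · · █ █ · · ·
    · · · · · · · · █ · ·
    · · · · · · · · · · ·
    · · · · · · · · · · ·
T2:
  2·area = 44
  edge (4, 10)→(2, 6): d=(-2,-4) top-left  bias=+0
  edge (2, 6)→(14, 8): d=(12,2) right/bottom  bias=-1
  edge (14, 8)→(4, 10): d=(-10,2) right/bottom  bias=-1
    (1,3)@(3, 7): e=[2,10,32] → █
    (2,3)@(5, 7): e=[10,6,28] → █
    (3,3)@(7, 7): e=[18,2,24] → █
    (4,3)@(9, 7): e=[26,-2,20] → ·
    (9,3)@(19, 7): e=[66,-22,0] → ·  [on edge]
    (1,4)@(3, 9): e=[-2,34,12] → ·
    (2,4)@(5, 9): e=[6,30,8] → █
    (4,4)@(9, 9): e=[22,22,0] → ·  [on edge]
    (2,5)@(5, 11): e=[2,54,-12] → ·
    (3,5)@(7, 11): e=[10,50,-16] → ·
  covered (5 px):
    · · · · · · · · · · ·
    · · · · · · · · · · ·
    · · · · · · · · · · ·
    · █ █ █ · · · · · · ·
    · · █ █ · · · · · · ·
    · · · · · · · · · · ·
    · · · · · · · · · · ·
    · · · · · · · · · · ·

Result: [[1,3],[2,3],[3,3],[2,4],[3,4]]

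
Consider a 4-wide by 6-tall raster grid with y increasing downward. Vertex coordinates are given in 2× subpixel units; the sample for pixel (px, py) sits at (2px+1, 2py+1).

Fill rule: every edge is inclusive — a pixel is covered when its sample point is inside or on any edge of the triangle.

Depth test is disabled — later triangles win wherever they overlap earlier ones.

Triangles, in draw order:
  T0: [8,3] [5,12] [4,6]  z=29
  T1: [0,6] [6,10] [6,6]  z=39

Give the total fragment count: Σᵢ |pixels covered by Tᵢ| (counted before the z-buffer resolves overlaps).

T0:
  2·area = 27
  edge (8, 3)→(5, 12): d=(-3,9) inclusive
  edge (5, 12)→(4, 6): d=(-1,-6) inclusive
  edge (4, 6)→(8, 3): d=(4,-3) inclusive
    (3,2)@(7, 5): e=[3,19,5] → █
    (2,3)@(5, 7): e=[15,5,7] → █
    (3,3)@(7, 7): e=[-3,17,13] → ·
    (2,4)@(5, 9): e=[9,3,15] → █
    (3,4)@(7, 9): e=[-9,15,21] → ·
    (2,5)@(5, 11): e=[3,1,23] → █
    (3,5)@(7, 11): e=[-15,13,29] → ·
  covered (4 px):
    · · · ·
    · · · ·
    · · · █
    · · █ ·
    · · █ ·
    · · █ ·
T1:
  2·area = 24  (B↔C swapped to make it positive)
  edge (0, 6)→(6, 6): d=(6,0) inclusive
  edge (6, 6)→(6, 10): d=(0,4) inclusive
  edge (6, 10)→(0, 6): d=(-6,-4) inclusive
    (1,3)@(3, 7): e=[6,12,6] → █
    (2,3)@(5, 7): e=[6,4,14] → █
    (3,3)@(7, 7): e=[6,-4,22] → ·
    (1,4)@(3, 9): e=[18,12,-6] → ·
    (2,4)@(5, 9): e=[18,4,2] → █
    (3,4)@(7, 9): e=[18,-4,10] → ·
    (2,5)@(5, 11): e=[30,4,-10] → ·
  covered (3 px):
    · · · ·
    · · · ·
    · · · ·
    · █ █ ·
    · · █ ·
    · · · ·

Answer: 7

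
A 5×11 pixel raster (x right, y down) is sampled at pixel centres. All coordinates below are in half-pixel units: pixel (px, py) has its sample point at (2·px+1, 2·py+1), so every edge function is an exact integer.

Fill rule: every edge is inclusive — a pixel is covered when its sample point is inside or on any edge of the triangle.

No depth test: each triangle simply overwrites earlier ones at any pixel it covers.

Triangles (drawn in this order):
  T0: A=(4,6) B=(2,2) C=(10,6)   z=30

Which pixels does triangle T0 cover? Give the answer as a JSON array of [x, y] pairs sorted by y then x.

T0:
  2·area = 24
  edge (4, 6)→(2, 2): d=(-2,-4) inclusive
  edge (2, 2)→(10, 6): d=(8,4) inclusive
  edge (10, 6)→(4, 6): d=(-6,0) inclusive
    (1,1)@(3, 3): e=[2,4,18] → █
    (2,1)@(5, 3): e=[10,-4,18] → ·
    (1,2)@(3, 5): e=[-2,20,6] → ·
    (2,2)@(5, 5): e=[6,12,6] → █
    (3,2)@(7, 5): e=[14,4,6] → █
    (4,2)@(9, 5): e=[22,-4,6] → ·
    (2,3)@(5, 7): e=[2,28,-6] → ·
    (3,3)@(7, 7): e=[10,20,-6] → ·
  covered (3 px):
    · · · · ·
    · █ · · ·
    · · █ █ ·
    · · · · ·
    · · · · ·
    · · · · ·
    · · · · ·
    · · · · ·
    · · · · ·
    · · · · ·
    · · · · ·

Result: [[1,1],[2,2],[3,2]]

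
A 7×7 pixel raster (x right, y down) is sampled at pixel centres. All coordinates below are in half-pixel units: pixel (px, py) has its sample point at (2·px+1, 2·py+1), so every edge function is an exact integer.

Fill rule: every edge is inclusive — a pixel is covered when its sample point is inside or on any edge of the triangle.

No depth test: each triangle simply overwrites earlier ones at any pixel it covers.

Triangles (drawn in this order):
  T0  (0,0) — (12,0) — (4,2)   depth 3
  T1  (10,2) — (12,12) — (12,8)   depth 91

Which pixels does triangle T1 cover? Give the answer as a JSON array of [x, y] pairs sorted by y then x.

T0:
  2·area = 24
  edge (0, 0)→(12, 0): d=(12,0) inclusive
  edge (12, 0)→(4, 2): d=(-8,2) inclusive
  edge (4, 2)→(0, 0): d=(-4,-2) inclusive
    (1,0)@(3, 1): e=[12,10,2] → █
    (2,0)@(5, 1): e=[12,6,6] → █
    (3,0)@(7, 1): e=[12,2,10] → █
    (4,0)@(9, 1): e=[12,-2,14] → ·
    (1,1)@(3, 3): e=[36,-6,-6] → ·
    (2,1)@(5, 3): e=[36,-10,-2] → ·
    (3,1)@(7, 3): e=[36,-14,2] → ·
  covered (3 px):
    · █ █ █ · · ·
    · · · · · · ·
    · · · · · · ·
    · · · · · · ·
    · · · · · · ·
    · · · · · · ·
    · · · · · · ·
T1:
  2·area = 8  (B↔C swapped to make it positive)
  edge (10, 2)→(12, 8): d=(2,6) inclusive
  edge (12, 8)→(12, 12): d=(0,4) inclusive
  edge (12, 12)→(10, 2): d=(-2,-10) inclusive
    (5,2)@(11, 5): e=[0,4,4] → █  [on edge]
    (6,2)@(13, 5): e=[-12,-4,24] → ·
    (5,3)@(11, 7): e=[4,4,0] → █  [on edge]
    (6,3)@(13, 7): e=[-8,-4,20] → ·
    (5,4)@(11, 9): e=[8,4,-4] → ·
    (6,5)@(13, 11): e=[0,-4,12] → ·  [on edge]
  covered (2 px):
    · · · · · · ·
    · · · · · · ·
    · · · · · █ ·
    · · · · · █ ·
    · · · · · · ·
    · · · · · · ·
    · · · · · · ·

Answer: [[5,2],[5,3]]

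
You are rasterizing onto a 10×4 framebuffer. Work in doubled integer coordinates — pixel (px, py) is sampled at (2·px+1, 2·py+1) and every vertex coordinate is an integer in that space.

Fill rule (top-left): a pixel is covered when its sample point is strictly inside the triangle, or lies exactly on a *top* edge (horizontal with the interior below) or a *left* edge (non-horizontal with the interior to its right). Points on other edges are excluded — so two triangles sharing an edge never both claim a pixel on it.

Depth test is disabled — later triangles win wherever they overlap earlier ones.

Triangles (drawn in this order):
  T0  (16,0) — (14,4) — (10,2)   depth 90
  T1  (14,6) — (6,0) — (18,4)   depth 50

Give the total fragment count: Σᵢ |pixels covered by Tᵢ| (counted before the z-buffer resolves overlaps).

T0:
  2·area = 20
  edge (16, 0)→(14, 4): d=(-2,4) right/bottom  bias=-1
  edge (14, 4)→(10, 2): d=(-4,-2) top-left  bias=+0
  edge (10, 2)→(16, 0): d=(6,-2) top-left  bias=+0
    (6,0)@(13, 1): e=[10,10,0] → █  [on edge]
    (7,0)@(15, 1): e=[2,14,4] → █
    (8,0)@(17, 1): e=[-6,18,8] → ·
    (3,1)@(7, 3): e=[30,-10,0] → ·  [on edge]
    (6,1)@(13, 3): e=[6,2,12] → █
    (7,1)@(15, 3): e=[-2,6,16] → ·
    (0,2)@(1, 5): e=[50,-30,0] → ·  [on edge]
    (6,2)@(13, 5): e=[2,-6,24] → ·
  covered (3 px):
    · · · · · · █ █ · ·
    · · · · · · █ · · ·
    · · · · · · · · · ·
    · · · · · · · · · ·
T1:
  2·area = 40
  edge (14, 6)→(6, 0): d=(-8,-6) top-left  bias=+0
  edge (6, 0)→(18, 4): d=(12,4) right/bottom  bias=-1
  edge (18, 4)→(14, 6): d=(-4,2) right/bottom  bias=-1
    (4,0)@(9, 1): e=[10,0,30] → ·  [on edge]
    (5,1)@(11, 3): e=[6,16,18] → █
    (6,1)@(13, 3): e=[18,8,14] → █
    (7,1)@(15, 3): e=[30,0,10] → ·  [on edge]
    (5,2)@(11, 5): e=[-10,40,10] → ·
    (6,2)@(13, 5): e=[2,32,6] → █
    (7,2)@(15, 5): e=[14,24,2] → █
    (8,2)@(17, 5): e=[26,16,-2] → ·
    (6,3)@(13, 7): e=[-14,56,-2] → ·
    (7,3)@(15, 7): e=[-2,48,-6] → ·
  covered (4 px):
    · · · · · · · · · ·
    · · · · · █ █ · · ·
    · · · · · · █ █ · ·
    · · · · · · · · · ·

Final: 7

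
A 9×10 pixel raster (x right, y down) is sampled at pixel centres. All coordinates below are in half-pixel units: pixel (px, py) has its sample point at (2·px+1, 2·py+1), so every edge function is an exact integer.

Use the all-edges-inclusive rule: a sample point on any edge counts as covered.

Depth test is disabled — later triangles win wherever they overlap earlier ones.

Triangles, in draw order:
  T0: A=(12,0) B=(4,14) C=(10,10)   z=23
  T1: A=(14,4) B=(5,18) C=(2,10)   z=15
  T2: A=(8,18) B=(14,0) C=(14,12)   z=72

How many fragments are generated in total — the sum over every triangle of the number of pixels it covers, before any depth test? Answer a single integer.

T0:
  2·area = 52  (B↔C swapped to make it positive)
  edge (12, 0)→(10, 10): d=(-2,10) inclusive
  edge (10, 10)→(4, 14): d=(-6,4) inclusive
  edge (4, 14)→(12, 0): d=(8,-14) inclusive
    (5,1)@(11, 3): e=[4,38,10] → █
    (6,1)@(13, 3): e=[-16,30,38] → ·
    (5,2)@(11, 5): e=[0,26,26] → █  [on edge]
    (6,2)@(13, 5): e=[-20,18,54] → ·
    (4,3)@(9, 7): e=[16,22,14] → █
    (5,3)@(11, 7): e=[-4,14,42] → ·
    (3,4)@(7, 9): e=[32,18,2] → █
    (5,4)@(11, 9): e=[-8,2,58] → ·
    (3,5)@(7, 11): e=[28,6,18] → █
    (4,5)@(9, 11): e=[8,-2,46] → ·
    (2,6)@(5, 13): e=[44,2,6] → █
    (3,6)@(7, 13): e=[24,-6,34] → ·
    (4,7)@(9, 15): e=[0,-26,78] → ·  [on edge]
  covered (7 px):
    · · · · · · · · ·
    · · · · · █ · · ·
    · · · · · █ · · ·
    · · · · █ · · · ·
    · · · █ █ · · · ·
    · · · █ · · · · ·
    · · █ · · · · · ·
    · · · · · · · · ·
    · · · · · · · · ·
    · · · · · · · · ·
T1:
  2·area = 114
  edge (14, 4)→(5, 18): d=(-9,14) inclusive
  edge (5, 18)→(2, 10): d=(-3,-8) inclusive
  edge (2, 10)→(14, 4): d=(12,-6) inclusive
    (6,2)@(13, 5): e=[5,103,6] → █
    (7,2)@(15, 5): e=[-23,119,18] → ·
    (4,3)@(9, 7): e=[43,65,6] → █
    (5,3)@(11, 7): e=[15,81,18] → █
    (6,3)@(13, 7): e=[-13,97,30] → ·
    (2,4)@(5, 9): e=[81,27,6] → █
    (3,4)@(7, 9): e=[53,43,18] → █
    (5,4)@(11, 9): e=[-3,75,42] → ·
    (1,5)@(3, 11): e=[91,5,18] → █
    (5,5)@(11, 11): e=[-21,69,66] → ·
    (1,6)@(3, 13): e=[73,-1,42] → ·
    (2,6)@(5, 13): e=[45,15,54] → █
  covered (14 px):
    · · · · · · · · ·
    · · · · · · · · ·
    · · · · · · █ · ·
    · · · · █ █ · · ·
    · · █ █ █ · · · ·
    · █ █ █ █ · · · ·
    · · █ █ · · · · ·
    · · █ · · · · · ·
    · · █ · · · · · ·
    · · · · · · · · ·
T2:
  2·area = 72
  edge (8, 18)→(14, 0): d=(6,-18) inclusive
  edge (14, 0)→(14, 12): d=(0,12) inclusive
  edge (14, 12)→(8, 18): d=(-6,6) inclusive
    (6,1)@(13, 3): e=[0,12,60] → █  [on edge]
    (7,1)@(15, 3): e=[36,-12,48] → ·
    (6,2)@(13, 5): e=[12,12,48] → █
    (7,2)@(15, 5): e=[48,-12,36] → ·
    (6,3)@(13, 7): e=[24,12,36] → █
    (7,3)@(15, 7): e=[60,-12,24] → ·
    (5,4)@(11, 9): e=[0,36,36] → █  [on edge]
    (7,4)@(15, 9): e=[72,-12,12] → ·
    (8,4)@(17, 9): e=[108,-36,0] → ·  [on edge]
    (5,5)@(11, 11): e=[12,36,24] → █
    (7,5)@(15, 11): e=[84,-12,0] → ·  [on edge]
    (5,6)@(11, 13): e=[24,36,12] → █
    (6,6)@(13, 13): e=[60,12,0] → █  [on edge]
    (4,7)@(9, 15): e=[0,60,12] → █  [on edge]
    (5,7)@(11, 15): e=[36,36,0] → █  [on edge]
    (4,8)@(9, 17): e=[12,60,0] → █  [on edge]
    (3,9)@(7, 19): e=[-12,84,0] → ·  [on edge]
  covered (12 px):
    · · · · · · · · ·
    · · · · · · █ · ·
    · · · · · · █ · ·
    · · · · · · █ · ·
    · · · · · █ █ · ·
    · · · · · █ █ · ·
    · · · · · █ █ · ·
    · · · · █ █ · · ·
    · · · · █ · · · ·
    · · · · · · · · ·

Answer: 33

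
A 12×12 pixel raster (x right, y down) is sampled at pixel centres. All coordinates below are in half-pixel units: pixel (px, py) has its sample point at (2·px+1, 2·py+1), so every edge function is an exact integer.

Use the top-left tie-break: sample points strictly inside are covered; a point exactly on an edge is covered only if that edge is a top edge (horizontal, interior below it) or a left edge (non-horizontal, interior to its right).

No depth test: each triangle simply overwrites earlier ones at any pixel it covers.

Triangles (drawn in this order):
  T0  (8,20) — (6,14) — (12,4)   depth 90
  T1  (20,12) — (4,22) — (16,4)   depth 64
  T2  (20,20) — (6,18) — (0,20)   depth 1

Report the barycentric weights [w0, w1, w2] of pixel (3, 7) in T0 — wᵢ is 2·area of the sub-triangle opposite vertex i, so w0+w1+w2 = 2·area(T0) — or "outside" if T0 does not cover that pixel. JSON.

T0:
  2·area = 56
  edge (8, 20)→(6, 14): d=(-2,-6) top-left  bias=+0
  edge (6, 14)→(12, 4): d=(6,-10) top-left  bias=+0
  edge (12, 4)→(8, 20): d=(-4,16) right/bottom  bias=-1
    (1,2)@(3, 5): e=[0,-84,140] → ·  [on edge]
    (5,3)@(11, 7): e=[44,8,4] → #
    (6,3)@(13, 7): e=[56,28,-28] → ·
    (4,4)@(9, 9): e=[28,0,28] → #  [on edge]
    (5,4)@(11, 9): e=[40,20,-4] → ·
    (2,5)@(5, 11): e=[0,-28,84] → ·  [on edge]
    (4,5)@(9, 11): e=[24,12,20] → #
    (5,5)@(11, 11): e=[36,32,-12] → ·
    (3,6)@(7, 13): e=[8,4,44] → #
    (5,6)@(11, 13): e=[32,44,-20] → ·
    (3,7)@(7, 15): e=[4,16,36] → #
    (5,7)@(11, 15): e=[28,56,-28] → ·
    (3,8)@(7, 17): e=[0,28,28] → #  [on edge]
    (1,9)@(3, 19): e=[-28,0,84] → ·  [on edge]
    (4,11)@(9, 23): e=[0,84,-28] → ·  [on edge]
  covered (8 px):
    · · · · · · · · · · · ·
    · · · · · · · · · · · ·
    · · · · · · · · · · · ·
    · · · · · # · · · · · ·
    · · · · # · · · · · · ·
    · · · · # · · · · · · ·
    · · · # # · · · · · · ·
    · · · # # · · · · · · ·
    · · · # · · · · · · · ·
    · · · · · · · · · · · ·
    · · · · · · · · · · · ·
    · · · · · · · · · · · ·
T1:
  2·area = 168
  edge (20, 12)→(4, 22): d=(-16,10) right/bottom  bias=-1
  edge (4, 22)→(16, 4): d=(12,-18) top-left  bias=+0
  edge (16, 4)→(20, 12): d=(4,8) right/bottom  bias=-1
    (7,3)@(15, 7): e=[130,18,20] → #
    (8,3)@(17, 7): e=[110,54,4] → #
    (9,3)@(19, 7): e=[90,90,-12] → ·
    (6,4)@(13, 9): e=[118,6,44] → #
    (9,4)@(19, 9): e=[58,114,-4] → ·
    (6,5)@(13, 11): e=[86,30,52] → #
    (9,5)@(19, 11): e=[26,138,4] → #
    (10,5)@(21, 11): e=[6,174,-12] → ·
    (5,6)@(11, 13): e=[74,18,76] → #
    (9,6)@(19, 13): e=[-6,162,12] → ·
    (4,7)@(9, 15): e=[62,6,100] → #
    (8,7)@(17, 15): e=[-18,150,36] → ·
  covered (21 px):
    · · · · · · · · · · · ·
    · · · · · · · · · · · ·
    · · · · · · · · · · · ·
    · · · · · · · # # · · ·
    · · · · · · # # # · · ·
    · · · · · · # # # # · ·
    · · · · · # # # # · · ·
    · · · · # # # # · · · ·
    · · · · # # · · · · · ·
    · · · # · · · · · · · ·
    · · # · · · · · · · · ·
    · · · · · · · · · · · ·
T2:
  2·area = 40  (B↔C swapped to make it positive)
  edge (20, 20)→(0, 20): d=(-20,0) right/bottom  bias=-1
  edge (0, 20)→(6, 18): d=(6,-2) top-left  bias=+0
  edge (6, 18)→(20, 20): d=(14,2) right/bottom  bias=-1
    (10,6)@(21, 13): e=[140,0,-100] → ·  [on edge]
    (7,7)@(15, 15): e=[100,0,-60] → ·  [on edge]
    (4,8)@(9, 17): e=[60,0,-20] → ·  [on edge]
    (1,9)@(3, 19): e=[20,0,20] → #  [on edge]
    (2,9)@(5, 19): e=[20,4,16] → #
    (3,9)@(7, 19): e=[20,8,12] → #
    (4,9)@(9, 19): e=[20,12,8] → #
    (5,9)@(11, 19): e=[20,16,4] → #
    (6,9)@(13, 19): e=[20,20,0] → ·  [on edge]
    (1,10)@(3, 21): e=[-20,12,48] → ·
    (2,10)@(5, 21): e=[-20,16,44] → ·
    (3,10)@(7, 21): e=[-20,20,40] → ·
  covered (5 px):
    · · · · · · · · · · · ·
    · · · · · · · · · · · ·
    · · · · · · · · · · · ·
    · · · · · · · · · · · ·
    · · · · · · · · · · · ·
    · · · · · · · · · · · ·
    · · · · · · · · · · · ·
    · · · · · · · · · · · ·
    · · · · · · · · · · · ·
    · # # # # # · · · · · ·
    · · · · · · · · · · · ·
    · · · · · · · · · · · ·

Result: [16,36,4]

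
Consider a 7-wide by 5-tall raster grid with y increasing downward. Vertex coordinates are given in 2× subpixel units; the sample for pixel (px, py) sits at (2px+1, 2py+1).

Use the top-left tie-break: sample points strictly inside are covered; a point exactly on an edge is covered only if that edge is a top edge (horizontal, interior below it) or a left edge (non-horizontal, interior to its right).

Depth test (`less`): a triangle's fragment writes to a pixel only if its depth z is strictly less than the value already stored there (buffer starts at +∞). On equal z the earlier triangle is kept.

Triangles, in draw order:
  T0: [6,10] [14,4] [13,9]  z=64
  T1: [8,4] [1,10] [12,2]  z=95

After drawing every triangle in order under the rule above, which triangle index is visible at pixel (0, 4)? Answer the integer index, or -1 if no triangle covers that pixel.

T0:
  2·area = 34
  edge (6, 10)→(14, 4): d=(8,-6) top-left  bias=+0
  edge (14, 4)→(13, 9): d=(-1,5) right/bottom  bias=-1
  edge (13, 9)→(6, 10): d=(-7,1) right/bottom  bias=-1
    (6,2)@(13, 5): e=[2,4,28] → █
    (5,3)@(11, 7): e=[6,12,16] → █
    (4,4)@(9, 9): e=[10,20,4] → █
    (6,4)@(13, 9): e=[34,0,0] → ·  [on edge]
  covered (5 px):
    · · · · · · ·
    · · · · · · ·
    · · · · · · █
    · · · · · █ █
    · · · · █ █ ·
T1:
  2·area = 10  (B↔C swapped to make it positive)
  edge (8, 4)→(12, 2): d=(4,-2) top-left  bias=+0
  edge (12, 2)→(1, 10): d=(-11,8) right/bottom  bias=-1
  edge (1, 10)→(8, 4): d=(7,-6) top-left  bias=+0
    (3,2)@(7, 5): e=[2,7,1] → █
    (4,2)@(9, 5): e=[6,-9,13] → ·
    (2,3)@(5, 7): e=[6,1,3] → █
    (3,3)@(7, 7): e=[10,-15,15] → ·
    (2,4)@(5, 9): e=[14,-21,17] → ·
  covered (2 px):
    · · · · · · ·
    · · · · · · ·
    · · · █ · · ·
    · · █ · · · ·
    · · · · · · ·

Z-buffer (winner per pixel, '.' = empty):
  . . . . . . .
  . . . . . . .
  . . . 1 . . 0
  . . 1 . . 0 0
  . . . . 0 0 .

Final: -1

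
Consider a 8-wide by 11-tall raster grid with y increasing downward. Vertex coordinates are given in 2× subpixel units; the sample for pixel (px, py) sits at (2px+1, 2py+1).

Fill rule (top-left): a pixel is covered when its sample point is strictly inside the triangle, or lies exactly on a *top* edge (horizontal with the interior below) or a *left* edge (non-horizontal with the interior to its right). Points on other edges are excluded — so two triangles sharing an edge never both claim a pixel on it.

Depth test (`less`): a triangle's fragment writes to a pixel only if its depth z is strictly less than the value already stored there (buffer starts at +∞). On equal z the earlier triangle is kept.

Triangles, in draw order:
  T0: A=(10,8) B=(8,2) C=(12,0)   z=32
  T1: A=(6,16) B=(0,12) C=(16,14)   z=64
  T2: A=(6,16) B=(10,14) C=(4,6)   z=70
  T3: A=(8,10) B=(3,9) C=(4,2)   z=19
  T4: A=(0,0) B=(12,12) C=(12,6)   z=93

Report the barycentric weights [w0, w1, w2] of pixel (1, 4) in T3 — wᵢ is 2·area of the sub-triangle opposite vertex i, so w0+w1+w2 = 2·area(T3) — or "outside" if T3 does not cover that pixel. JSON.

T0:
  2·area = 28
  edge (10, 8)→(8, 2): d=(-2,-6) top-left  bias=+0
  edge (8, 2)→(12, 0): d=(4,-2) top-left  bias=+0
  edge (12, 0)→(10, 8): d=(-2,8) right/bottom  bias=-1
    (5,0)@(11, 1): e=[20,2,6] → X
    (6,0)@(13, 1): e=[32,6,-10] → .
    (4,1)@(9, 3): e=[4,6,18] → X
    (6,1)@(13, 3): e=[28,14,-14] → .
    (4,2)@(9, 5): e=[0,14,14] → X  [on edge]
    (5,2)@(11, 5): e=[12,18,-2] → .
    (4,3)@(9, 7): e=[-4,22,10] → .
    (5,5)@(11, 11): e=[0,42,-14] → .  [on edge]
    (6,8)@(13, 17): e=[0,70,-42] → .  [on edge]
  covered (4 px):
    . . . . . X . .
    . . . . X X . .
    . . . . X . . .
    . . . . . . . .
    . . . . . . . .
    . . . . . . . .
    . . . . . . . .
    . . . . . . . .
    . . . . . . . .
    . . . . . . . .
    . . . . . . . .
T1:
  2·area = 52
  edge (6, 16)→(0, 12): d=(-6,-4) top-left  bias=+0
  edge (0, 12)→(16, 14): d=(16,2) right/bottom  bias=-1
  edge (16, 14)→(6, 16): d=(-10,2) right/bottom  bias=-1
    (1,6)@(3, 13): e=[6,10,36] → X
    (2,6)@(5, 13): e=[14,6,32] → X
    (3,6)@(7, 13): e=[22,2,28] → X
    (4,6)@(9, 13): e=[30,-2,24] → .
    (1,7)@(3, 15): e=[-6,42,16] → .
    (2,7)@(5, 15): e=[2,38,12] → X
    (4,7)@(9, 15): e=[18,30,4] → X
    (5,7)@(11, 15): e=[26,26,0] → .  [on edge]
    (0,8)@(1, 17): e=[-26,78,0] → .  [on edge]
    (2,8)@(5, 17): e=[-10,70,-8] → .
    (3,8)@(7, 17): e=[-2,66,-12] → .
    (4,8)@(9, 17): e=[6,62,-16] → .
  covered (6 px):
    . . . . . . . .
    . . . . . . . .
    . . . . . . . .
    . . . . . . . .
    . . . . . . . .
    . . . . . . . .
    . X X X . . . .
    . . X X X . . .
    . . . . . . . .
    . . . . . . . .
    . . . . . . . .
T2:
  2·area = 44  (B↔C swapped to make it positive)
  edge (6, 16)→(4, 6): d=(-2,-10) top-left  bias=+0
  edge (4, 6)→(10, 14): d=(6,8) right/bottom  bias=-1
  edge (10, 14)→(6, 16): d=(-4,2) right/bottom  bias=-1
    (1,0)@(3, 1): e=[0,-22,66] → .  [on edge]
    (2,4)@(5, 9): e=[4,10,30] → X
    (3,4)@(7, 9): e=[24,-6,26] → .
    (2,5)@(5, 11): e=[0,22,22] → X  [on edge]
    (3,5)@(7, 11): e=[20,6,18] → X
    (4,5)@(9, 11): e=[40,-10,14] → .
    (2,6)@(5, 13): e=[-4,34,14] → .
    (3,6)@(7, 13): e=[16,18,10] → X
    (4,6)@(9, 13): e=[36,2,6] → X
    (5,6)@(11, 13): e=[56,-14,2] → .
    (3,7)@(7, 15): e=[12,30,2] → X
    (4,7)@(9, 15): e=[32,14,-2] → .
    (3,10)@(7, 21): e=[0,66,-22] → .  [on edge]
  covered (6 px):
    . . . . . . . .
    . . . . . . . .
    . . . . . . . .
    . . . . . . . .
    . . X . . . . .
    . . X X . . . .
    . . . X X . . .
    . . . X . . . .
    . . . . . . . .
    . . . . . . . .
    . . . . . . . .
T3:
  2·area = 36
  edge (8, 10)→(3, 9): d=(-5,-1) top-left  bias=+0
  edge (3, 9)→(4, 2): d=(1,-7) top-left  bias=+0
  edge (4, 2)→(8, 10): d=(4,8) right/bottom  bias=-1
    (2,2)@(5, 5): e=[22,10,4] → X
    (3,2)@(7, 5): e=[24,24,-12] → .
    (2,3)@(5, 7): e=[12,12,12] → X
    (3,3)@(7, 7): e=[14,26,-4] → .
    (1,4)@(3, 9): e=[0,0,36] → X  [on edge]
    (3,4)@(7, 9): e=[4,28,4] → X
    (4,4)@(9, 9): e=[6,42,-12] → .
    (1,5)@(3, 11): e=[-10,2,44] → .
    (2,5)@(5, 11): e=[-8,16,28] → .
    (3,5)@(7, 11): e=[-6,30,12] → .
    (6,5)@(13, 11): e=[0,72,-36] → .  [on edge]
  covered (5 px):
    . . . . . . . .
    . . . . . . . .
    . . X . . . . .
    . . X . . . . .
    . X X X . . . .
    . . . . . . . .
    . . . . . . . .
    . . . . . . . .
    . . . . . . . .
    . . . . . . . .
    . . . . . . . .
T4:
  2·area = 72  (B↔C swapped to make it positive)
  edge (0, 0)→(12, 6): d=(12,6) right/bottom  bias=-1
  edge (12, 6)→(12, 12): d=(0,6) right/bottom  bias=-1
  edge (12, 12)→(0, 0): d=(-12,-12) top-left  bias=+0
    (0,0)@(1, 1): e=[6,66,0] → X  [on edge]
    (1,0)@(3, 1): e=[-6,54,24] → .
    (0,1)@(1, 3): e=[30,66,-24] → .
    (1,1)@(3, 3): e=[18,54,0] → X  [on edge]
    (2,1)@(5, 3): e=[6,42,24] → X
    (3,1)@(7, 3): e=[-6,30,48] → .
    (1,2)@(3, 5): e=[42,54,-24] → .
    (2,2)@(5, 5): e=[30,42,0] → X  [on edge]
    (3,2)@(7, 5): e=[18,30,24] → X
    (4,2)@(9, 5): e=[6,18,48] → X
    (5,2)@(11, 5): e=[-6,6,72] → .
    (2,3)@(5, 7): e=[54,42,-24] → .
    (3,3)@(7, 7): e=[42,30,0] → X  [on edge]
    (4,4)@(9, 9): e=[54,18,0] → X  [on edge]
    (5,5)@(11, 11): e=[66,6,0] → X  [on edge]
    (6,6)@(13, 13): e=[78,-6,0] → .  [on edge]
    (7,7)@(15, 15): e=[90,-18,0] → .  [on edge]
  covered (12 px):
    X . . . . . . .
    . X X . . . . .
    . . X X X . . .
    . . . X X X . .
    . . . . X X . .
    . . . . . X . .
    . . . . . . . .
    . . . . . . . .
    . . . . . . . .
    . . . . . . . .
    . . . . . . . .

Answer: [0,36,0]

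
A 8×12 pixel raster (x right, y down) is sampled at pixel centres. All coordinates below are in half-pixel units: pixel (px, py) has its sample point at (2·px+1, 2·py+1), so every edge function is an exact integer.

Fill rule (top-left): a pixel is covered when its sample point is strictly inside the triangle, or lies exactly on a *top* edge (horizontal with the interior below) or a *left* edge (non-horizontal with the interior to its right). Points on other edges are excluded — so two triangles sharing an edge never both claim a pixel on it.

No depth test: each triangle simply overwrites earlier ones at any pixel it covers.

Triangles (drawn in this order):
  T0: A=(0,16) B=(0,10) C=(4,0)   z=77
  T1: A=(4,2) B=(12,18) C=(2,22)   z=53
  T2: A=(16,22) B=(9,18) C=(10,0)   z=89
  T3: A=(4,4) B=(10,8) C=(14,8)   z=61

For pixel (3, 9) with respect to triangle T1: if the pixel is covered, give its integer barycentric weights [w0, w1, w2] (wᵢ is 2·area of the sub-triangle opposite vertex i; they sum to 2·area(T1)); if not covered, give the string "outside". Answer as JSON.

T0:
  2·area = 24
  edge (0, 16)→(0, 10): d=(0,-6) top-left  bias=+0
  edge (0, 10)→(4, 0): d=(4,-10) top-left  bias=+0
  edge (4, 0)→(0, 16): d=(-4,16) right/bottom  bias=-1
    (1,1)@(3, 3): e=[18,2,4] → #
    (2,1)@(5, 3): e=[30,22,-28] → ·
    (1,2)@(3, 5): e=[18,10,-4] → ·
    (0,4)@(1, 9): e=[6,6,12] → #
    (1,4)@(3, 9): e=[18,26,-20] → ·
    (0,5)@(1, 11): e=[6,14,4] → #
    (1,5)@(3, 11): e=[18,34,-28] → ·
    (0,6)@(1, 13): e=[6,22,-4] → ·
  covered (3 px):
    · · · · · · · ·
    · # · · · · · ·
    · · · · · · · ·
    · · · · · · · ·
    # · · · · · · ·
    # · · · · · · ·
    · · · · · · · ·
    · · · · · · · ·
    · · · · · · · ·
    · · · · · · · ·
    · · · · · · · ·
    · · · · · · · ·
T1:
  2·area = 192
  edge (4, 2)→(12, 18): d=(8,16) right/bottom  bias=-1
  edge (12, 18)→(2, 22): d=(-10,4) right/bottom  bias=-1
  edge (2, 22)→(4, 2): d=(2,-20) top-left  bias=+0
    (2,2)@(5, 5): e=[8,158,26] → #
    (3,2)@(7, 5): e=[-24,150,66] → ·
    (2,3)@(5, 7): e=[24,138,30] → #
    (3,3)@(7, 7): e=[-8,130,70] → ·
    (2,4)@(5, 9): e=[40,118,34] → #
    (3,4)@(7, 9): e=[8,110,74] → #
    (4,4)@(9, 9): e=[-24,102,114] → ·
    (2,5)@(5, 11): e=[56,98,38] → #
    (4,5)@(9, 11): e=[-8,82,118] → ·
    (1,6)@(3, 13): e=[104,86,2] → #
    (4,6)@(9, 13): e=[8,62,122] → #
    (5,6)@(11, 13): e=[-24,54,162] → ·
  covered (24 px):
    · · · · · · · ·
    · · · · · · · ·
    · · # · · · · ·
    · · # · · · · ·
    · · # # · · · ·
    · · # # · · · ·
    · # # # # · · ·
    · # # # # · · ·
    · # # # # # · ·
    · # # # # · · ·
    · # · · · · · ·
    · · · · · · · ·
T2:
  2·area = 130
  edge (16, 22)→(9, 18): d=(-7,-4) top-left  bias=+0
  edge (9, 18)→(10, 0): d=(1,-18) top-left  bias=+0
  edge (10, 0)→(16, 22): d=(6,22) right/bottom  bias=-1
    (5,2)@(11, 5): e=[99,23,8] → #
    (6,2)@(13, 5): e=[107,59,-36] → ·
    (5,3)@(11, 7): e=[85,25,20] → #
    (6,3)@(13, 7): e=[93,61,-24] → ·
    (5,4)@(11, 9): e=[71,27,32] → #
    (6,4)@(13, 9): e=[79,63,-12] → ·
    (5,5)@(11, 11): e=[57,29,44] → #
    (6,5)@(13, 11): e=[65,65,0] → ·  [on edge]
    (5,6)@(11, 13): e=[43,31,56] → #
    (6,6)@(13, 13): e=[51,67,12] → #
    (7,6)@(15, 13): e=[59,103,-32] → ·
    (5,7)@(11, 15): e=[29,33,68] → #
  covered (14 px):
    · · · · · · · ·
    · · · · · · · ·
    · · · · · # · ·
    · · · · · # · ·
    · · · · · # · ·
    · · · · · # · ·
    · · · · · # # ·
    · · · · · # # ·
    · · · · · # # ·
    · · · · · # # #
    · · · · · · · #
    · · · · · · · ·
T3:
  2·area = 16  (B↔C swapped to make it positive)
  edge (4, 4)→(14, 8): d=(10,4) right/bottom  bias=-1
  edge (14, 8)→(10, 8): d=(-4,0) right/bottom  bias=-1
  edge (10, 8)→(4, 4): d=(-6,-4) top-left  bias=+0
    (4,3)@(9, 7): e=[10,4,2] → #
    (5,3)@(11, 7): e=[2,4,10] → #
    (6,3)@(13, 7): e=[-6,4,18] → ·
    (4,4)@(9, 9): e=[30,-4,-10] → ·
    (5,4)@(11, 9): e=[22,-4,-2] → ·
  covered (2 px):
    · · · · · · · ·
    · · · · · · · ·
    · · · · · · · ·
    · · · · # # · ·
    · · · · · · · ·
    · · · · · · · ·
    · · · · · · · ·
    · · · · · · · ·
    · · · · · · · ·
    · · · · · · · ·
    · · · · · · · ·
    · · · · · · · ·

Result: [10,94,88]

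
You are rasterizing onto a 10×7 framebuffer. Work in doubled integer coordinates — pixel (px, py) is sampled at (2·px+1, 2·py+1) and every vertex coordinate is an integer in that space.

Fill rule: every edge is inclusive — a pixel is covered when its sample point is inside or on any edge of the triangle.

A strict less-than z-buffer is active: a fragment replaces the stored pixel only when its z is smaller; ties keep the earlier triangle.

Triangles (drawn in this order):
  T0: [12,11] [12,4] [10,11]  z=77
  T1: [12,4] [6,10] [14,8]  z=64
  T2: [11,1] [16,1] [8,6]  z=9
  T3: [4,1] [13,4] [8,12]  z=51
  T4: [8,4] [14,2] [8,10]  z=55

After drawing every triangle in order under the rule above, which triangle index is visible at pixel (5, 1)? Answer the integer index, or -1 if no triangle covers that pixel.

T0:
  2·area = 14  (B↔C swapped to make it positive)
  edge (12, 11)→(10, 11): d=(-2,0) inclusive
  edge (10, 11)→(12, 4): d=(2,-7) inclusive
  edge (12, 4)→(12, 11): d=(0,7) inclusive
    (5,4)@(11, 9): e=[4,3,7] → █
    (6,4)@(13, 9): e=[4,17,-7] → ·
    (0,5)@(1, 11): e=[0,-63,77] → ·  [on edge]
    (1,5)@(3, 11): e=[0,-49,63] → ·  [on edge]
    (2,5)@(5, 11): e=[0,-35,49] → ·  [on edge]
    (3,5)@(7, 11): e=[0,-21,35] → ·  [on edge]
    (4,5)@(9, 11): e=[0,-7,21] → ·  [on edge]
    (5,5)@(11, 11): e=[0,7,7] → █  [on edge]
    (6,5)@(13, 11): e=[0,21,-7] → ·  [on edge]
    (7,5)@(15, 11): e=[0,35,-21] → ·  [on edge]
    (8,5)@(17, 11): e=[0,49,-35] → ·  [on edge]
    (9,5)@(19, 11): e=[0,63,-49] → ·  [on edge]
  covered (2 px):
    · · · · · · · · · ·
    · · · · · · · · · ·
    · · · · · · · · · ·
    · · · · · · · · · ·
    · · · · · █ · · · ·
    · · · · · █ · · · ·
    · · · · · · · · · ·
T1:
  2·area = 36  (B↔C swapped to make it positive)
  edge (12, 4)→(14, 8): d=(2,4) inclusive
  edge (14, 8)→(6, 10): d=(-8,2) inclusive
  edge (6, 10)→(12, 4): d=(6,-6) inclusive
    (7,0)@(15, 1): e=[-18,54,0] → ·  [on edge]
    (6,1)@(13, 3): e=[-6,42,0] → ·  [on edge]
    (5,2)@(11, 5): e=[6,30,0] → █  [on edge]
    (6,2)@(13, 5): e=[-2,26,12] → ·
    (4,3)@(9, 7): e=[18,18,0] → █  [on edge]
    (6,3)@(13, 7): e=[2,10,24] → █
    (7,3)@(15, 7): e=[-6,6,36] → ·
    (3,4)@(7, 9): e=[30,6,0] → █  [on edge]
    (5,4)@(11, 9): e=[14,-2,24] → ·
    (6,4)@(13, 9): e=[6,-6,36] → ·
    (2,5)@(5, 11): e=[42,-6,0] → ·  [on edge]
    (3,5)@(7, 11): e=[34,-10,12] → ·
    (1,6)@(3, 13): e=[54,-18,0] → ·  [on edge]
  covered (6 px):
    · · · · · · · · · ·
    · · · · · · · · · ·
    · · · · · █ · · · ·
    · · · · █ █ █ · · ·
    · · · █ █ · · · · ·
    · · · · · · · · · ·
    · · · · · · · · · ·
T2:
  2·area = 25
  edge (11, 1)→(16, 1): d=(5,0) inclusive
  edge (16, 1)→(8, 6): d=(-8,5) inclusive
  edge (8, 6)→(11, 1): d=(3,-5) inclusive
    (0,0)@(1, 1): e=[0,75,-50] → ·  [on edge]
    (1,0)@(3, 1): e=[0,65,-40] → ·  [on edge]
    (2,0)@(5, 1): e=[0,55,-30] → ·  [on edge]
    (3,0)@(7, 1): e=[0,45,-20] → ·  [on edge]
    (4,0)@(9, 1): e=[0,35,-10] → ·  [on edge]
    (5,0)@(11, 1): e=[0,25,0] → █  [on edge]
    (6,0)@(13, 1): e=[0,15,10] → █  [on edge]
    (7,0)@(15, 1): e=[0,5,20] → █  [on edge]
    (8,0)@(17, 1): e=[0,-5,30] → ·  [on edge]
    (9,0)@(19, 1): e=[0,-15,40] → ·  [on edge]
    (5,1)@(11, 3): e=[10,9,6] → █
    (6,1)@(13, 3): e=[10,-1,16] → ·
    (2,5)@(5, 11): e=[50,-25,0] → ·  [on edge]
  covered (5 px):
    · · · · · █ █ █ · ·
    · · · · · █ · · · ·
    · · · · █ · · · · ·
    · · · · · · · · · ·
    · · · · · · · · · ·
    · · · · · · · · · ·
    · · · · · · · · · ·
T3:
  2·area = 87
  edge (4, 1)→(13, 4): d=(9,3) inclusive
  edge (13, 4)→(8, 12): d=(-5,8) inclusive
  edge (8, 12)→(4, 1): d=(-4,-11) inclusive
    (2,1)@(5, 3): e=[15,69,3] → █
    (3,1)@(7, 3): e=[9,53,25] → █
    (4,1)@(9, 3): e=[3,37,47] → █
    (5,1)@(11, 3): e=[-3,21,69] → ·
    (2,2)@(5, 5): e=[33,59,-5] → ·
    (3,2)@(7, 5): e=[27,43,17] → █
    (5,2)@(11, 5): e=[15,11,61] → █
    (6,2)@(13, 5): e=[9,-5,83] → ·
    (3,3)@(7, 7): e=[45,33,9] → █
    (6,3)@(13, 7): e=[27,-15,75] → ·
    (3,4)@(7, 9): e=[63,23,1] → █
    (5,4)@(11, 9): e=[51,-9,45] → ·
  covered (11 px):
    · · · · · · · · · ·
    · · █ █ █ · · · · ·
    · · · █ █ █ · · · ·
    · · · █ █ █ · · · ·
    · · · █ █ · · · · ·
    · · · · · · · · · ·
    · · · · · · · · · ·
T4:
  2·area = 36
  edge (8, 4)→(14, 2): d=(6,-2) inclusive
  edge (14, 2)→(8, 10): d=(-6,8) inclusive
  edge (8, 10)→(8, 4): d=(0,-6) inclusive
    (8,0)@(17, 1): e=[0,-18,54] → ·  [on edge]
    (5,1)@(11, 3): e=[0,18,18] → █  [on edge]
    (6,1)@(13, 3): e=[4,2,30] → █
    (7,1)@(15, 3): e=[8,-14,42] → ·
    (2,2)@(5, 5): e=[0,54,-18] → ·  [on edge]
    (4,2)@(9, 5): e=[8,22,6] → █
    (6,2)@(13, 5): e=[16,-10,30] → ·
    (4,3)@(9, 7): e=[20,10,6] → █
    (5,3)@(11, 7): e=[24,-6,18] → ·
    (4,4)@(9, 9): e=[32,-2,6] → ·
  covered (5 px):
    · · · · · · · · · ·
    · · · · · █ █ · · ·
    · · · · █ █ · · · ·
    · · · · █ · · · · ·
    · · · · · · · · · ·
    · · · · · · · · · ·
    · · · · · · · · · ·

Z-buffer (winner per pixel, '.' = empty):
  . . . . . 2 2 2 . .
  . . 3 3 3 2 4 . . .
  . . . 3 2 3 . . . .
  . . . 3 3 3 1 . . .
  . . . 3 3 0 . . . .
  . . . . . 0 . . . .
  . . . . . . . . . .

Answer: 2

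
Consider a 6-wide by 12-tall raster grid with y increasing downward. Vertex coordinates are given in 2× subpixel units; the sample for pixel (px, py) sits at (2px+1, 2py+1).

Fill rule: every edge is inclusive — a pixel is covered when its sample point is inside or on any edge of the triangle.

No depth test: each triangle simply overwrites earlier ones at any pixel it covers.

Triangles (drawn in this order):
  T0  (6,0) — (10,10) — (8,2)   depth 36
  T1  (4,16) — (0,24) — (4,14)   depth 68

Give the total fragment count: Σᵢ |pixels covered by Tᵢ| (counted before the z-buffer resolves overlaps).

T0:
  2·area = 12  (B↔C swapped to make it positive)
  edge (6, 0)→(8, 2): d=(2,2) inclusive
  edge (8, 2)→(10, 10): d=(2,8) inclusive
  edge (10, 10)→(6, 0): d=(-4,-10) inclusive
    (3,0)@(7, 1): e=[0,6,6] → X  [on edge]
    (4,0)@(9, 1): e=[-4,-10,26] → .
    (3,1)@(7, 3): e=[4,10,-2] → .
    (4,1)@(9, 3): e=[0,-6,18] → .  [on edge]
    (5,2)@(11, 5): e=[0,-18,30] → .  [on edge]
    (4,3)@(9, 7): e=[8,2,2] → X
    (5,3)@(11, 7): e=[4,-14,22] → .
    (4,4)@(9, 9): e=[12,6,-6] → .
  covered (2 px):
    . . . X . .
    . . . . . .
    . . . . . .
    . . . . X .
    . . . . . .
    . . . . . .
    . . . . . .
    . . . . . .
    . . . . . .
    . . . . . .
    . . . . . .
    . . . . . .
T1:
  2·area = 8
  edge (4, 16)→(0, 24): d=(-4,8) inclusive
  edge (0, 24)→(4, 14): d=(4,-10) inclusive
  edge (4, 14)→(4, 16): d=(0,2) inclusive
    (1,8)@(3, 17): e=[4,2,2] → X
    (2,8)@(5, 17): e=[-12,22,-2] → .
    (1,9)@(3, 19): e=[-4,10,2] → .
  covered (1 px):
    . . . . . .
    . . . . . .
    . . . . . .
    . . . . . .
    . . . . . .
    . . . . . .
    . . . . . .
    . . . . . .
    . X . . . .
    . . . . . .
    . . . . . .
    . . . . . .

Result: 3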